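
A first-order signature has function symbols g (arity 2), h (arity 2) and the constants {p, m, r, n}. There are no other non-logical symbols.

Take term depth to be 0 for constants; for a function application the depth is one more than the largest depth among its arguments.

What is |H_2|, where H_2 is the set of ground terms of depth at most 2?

Let N_k = |{terms of depth ≤ k}|. Then N_0 = 4 and N_k = 4 + N_{k-1}^2 + N_{k-1}^2 for k ≥ 1 (one summand per function symbol, arity giving the exponent).
N_0 = 4
N_1 = 4 + 4^2 + 4^2 = 36
N_2 = 4 + 36^2 + 36^2 = 2596

2596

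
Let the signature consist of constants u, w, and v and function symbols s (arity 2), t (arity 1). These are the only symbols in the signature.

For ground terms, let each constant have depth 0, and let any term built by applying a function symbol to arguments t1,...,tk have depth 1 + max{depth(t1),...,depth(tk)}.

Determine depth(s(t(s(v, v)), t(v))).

3

depth(s(v, v)) = 1 + max(0, 0) = 1
depth(t(s(v, v))) = 1 + depth(s(v, v)) = 1 + 1 = 2
depth(t(v)) = 1 + depth(v) = 1 + 0 = 1
depth(s(t(s(v, v)), t(v))) = 1 + max(2, 1) = 3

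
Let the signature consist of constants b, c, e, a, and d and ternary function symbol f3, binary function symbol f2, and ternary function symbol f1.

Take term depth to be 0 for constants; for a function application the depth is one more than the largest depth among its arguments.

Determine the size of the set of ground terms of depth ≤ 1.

280

Count level by level. With function symbols f3/3, f2/2, f1/3, the terms of depth ≤ k are the 5 constants together with each function applied to depth-≤(k−1) tuples, so N_k = 5 + N_{k-1}^3 + N_{k-1}^2 + N_{k-1}^3.
N_0 = 5
N_1 = 5 + 5^3 + 5^2 + 5^3 = 280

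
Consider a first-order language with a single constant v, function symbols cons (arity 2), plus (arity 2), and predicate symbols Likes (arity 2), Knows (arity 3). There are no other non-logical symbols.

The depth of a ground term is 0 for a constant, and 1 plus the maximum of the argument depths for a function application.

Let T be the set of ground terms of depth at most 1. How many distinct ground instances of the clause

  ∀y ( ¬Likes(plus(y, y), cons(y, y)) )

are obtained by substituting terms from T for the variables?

Ground terms of depth ≤ 1:
  Count level by level. With function symbols cons/2, plus/2, the terms of depth ≤ k are the 1 constant together with each function applied to depth-≤(k−1) tuples, so N_k = 1 + N_{k-1}^2 + N_{k-1}^2.
  N_0 = 1
  N_1 = 1 + 1^2 + 1^2 = 3
So there are 3 ground terms available for substitution.
The clause has 1 distinct variable (y), which appears in the body. In the free term algebra distinct substitutions yield syntactically distinct ground instances.
Number of ground instances = 3.

3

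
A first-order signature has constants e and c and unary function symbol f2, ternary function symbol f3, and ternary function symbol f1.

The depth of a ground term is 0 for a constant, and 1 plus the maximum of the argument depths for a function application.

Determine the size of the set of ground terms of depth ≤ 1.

Let N_k count ground terms of depth at most k. Each non-constant term of depth ≤ k is some function symbol applied to depth-≤(k−1) arguments, giving N_k = 2 + N_{k-1} + N_{k-1}^3 + N_{k-1}^3.
N_0 = 2
N_1 = 2 + 2 + 2^3 + 2^3 = 20

20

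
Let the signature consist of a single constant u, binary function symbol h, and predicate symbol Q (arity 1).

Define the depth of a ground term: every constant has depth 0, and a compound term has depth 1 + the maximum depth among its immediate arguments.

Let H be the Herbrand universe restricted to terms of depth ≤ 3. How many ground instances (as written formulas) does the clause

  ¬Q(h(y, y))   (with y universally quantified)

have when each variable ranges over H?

Ground terms of depth ≤ 3:
  Let N_k count ground terms of depth at most k. Each non-constant term of depth ≤ k is some function symbol applied to depth-≤(k−1) arguments, giving N_k = 1 + N_{k-1}^2.
  N_0 = 1
  N_1 = 1 + 1^2 = 2
  N_2 = 1 + 2^2 = 5
  N_3 = 1 + 5^2 = 26
So there are 26 ground terms available for substitution.
The variable y ranges independently over the available ground terms, and distinct assignments produce distinct instances.
Number of ground instances = 26.

26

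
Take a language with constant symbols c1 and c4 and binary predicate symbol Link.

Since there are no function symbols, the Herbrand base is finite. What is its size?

4

With no function symbols, the Herbrand universe is just the 2 constants.
Ground atoms per predicate: Link: 2^2 = 4.
Herbrand base size = 4 = 4.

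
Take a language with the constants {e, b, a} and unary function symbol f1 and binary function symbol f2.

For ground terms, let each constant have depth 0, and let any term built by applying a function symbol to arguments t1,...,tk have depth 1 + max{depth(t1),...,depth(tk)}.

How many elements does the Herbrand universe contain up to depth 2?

Let N_k = |{terms of depth ≤ k}|. Then N_0 = 3 and N_k = 3 + N_{k-1} + N_{k-1}^2 for k ≥ 1 (one summand per function symbol, arity giving the exponent).
N_0 = 3
N_1 = 3 + 3 + 3^2 = 15
N_2 = 3 + 15 + 15^2 = 243

243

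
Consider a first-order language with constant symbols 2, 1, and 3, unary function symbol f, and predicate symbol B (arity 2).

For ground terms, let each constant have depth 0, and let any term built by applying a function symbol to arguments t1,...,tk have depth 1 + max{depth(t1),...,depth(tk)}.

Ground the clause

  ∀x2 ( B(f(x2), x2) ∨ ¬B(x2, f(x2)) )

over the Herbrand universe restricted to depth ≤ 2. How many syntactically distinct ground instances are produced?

Ground terms of depth ≤ 2:
  Let N_k count ground terms of depth at most k. Each non-constant term of depth ≤ k is some function symbol applied to depth-≤(k−1) arguments, giving N_k = 3 + N_{k-1}.
  N_0 = 3
  N_1 = 3 + 3 = 6
  N_2 = 3 + 6 = 9
  Explicitly: 2, 1, 3, f(2), f(1), f(3), f(f(2)), f(f(1)), f(f(3)).
So there are 9 ground terms available for substitution.
The variable x2 ranges independently over the available ground terms, and distinct assignments produce distinct instances.
Number of ground instances = 9.

9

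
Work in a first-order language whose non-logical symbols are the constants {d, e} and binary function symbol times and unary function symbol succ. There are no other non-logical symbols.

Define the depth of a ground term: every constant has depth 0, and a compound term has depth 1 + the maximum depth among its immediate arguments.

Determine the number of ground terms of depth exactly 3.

5478

Let N_k = |{terms of depth ≤ k}|. Then N_0 = 2 and N_k = 2 + N_{k-1}^2 + N_{k-1} for k ≥ 1 (one summand per function symbol, arity giving the exponent).
N_0 = 2
N_1 = 2 + 2^2 + 2 = 8
N_2 = 2 + 8^2 + 8 = 74
N_3 = 2 + 74^2 + 74 = 5552
Terms of depth exactly 3: N_3 − N_2 = 5552 − 74 = 5478.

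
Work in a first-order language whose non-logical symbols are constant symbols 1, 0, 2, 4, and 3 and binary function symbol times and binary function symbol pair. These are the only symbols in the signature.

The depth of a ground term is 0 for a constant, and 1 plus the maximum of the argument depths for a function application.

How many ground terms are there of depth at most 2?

Write N_k for the number of ground terms of depth ≤ k. A term of depth ≤ k is either a constant or a function symbol applied to arguments of depth ≤ k−1, so N_k = 5 + N_{k-1}^2 + N_{k-1}^2.
N_0 = 5
N_1 = 5 + 5^2 + 5^2 = 55
N_2 = 5 + 55^2 + 55^2 = 6055

6055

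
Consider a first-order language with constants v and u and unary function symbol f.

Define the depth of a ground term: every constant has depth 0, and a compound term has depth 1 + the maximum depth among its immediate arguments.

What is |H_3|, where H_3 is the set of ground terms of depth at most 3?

8

Count level by level. With function symbols f/1, the terms of depth ≤ k are the 2 constants together with each function applied to depth-≤(k−1) tuples, so N_k = 2 + N_{k-1}.
N_0 = 2
N_1 = 2 + 2 = 4
N_2 = 2 + 4 = 6
N_3 = 2 + 6 = 8
Explicitly: v, u, f(v), f(u), f(f(v)), f(f(u)), f(f(f(v))), f(f(f(u))).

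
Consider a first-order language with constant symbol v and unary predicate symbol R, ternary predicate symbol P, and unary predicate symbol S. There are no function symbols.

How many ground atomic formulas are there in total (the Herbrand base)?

3

With no function symbols, the Herbrand universe is just the 1 constant.
Ground atoms per predicate: R: 1, P: 1^3 = 1, S: 1.
Herbrand base size = 1 + 1 + 1 = 3.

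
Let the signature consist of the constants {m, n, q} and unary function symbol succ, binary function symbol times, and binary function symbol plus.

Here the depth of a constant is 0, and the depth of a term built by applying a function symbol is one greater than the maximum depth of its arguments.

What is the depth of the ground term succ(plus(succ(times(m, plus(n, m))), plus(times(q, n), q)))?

5

depth(plus(n, m)) = 1 + max(0, 0) = 1
depth(times(m, plus(n, m))) = 1 + max(0, 1) = 2
depth(succ(times(m, plus(n, m)))) = 1 + depth(times(m, plus(n, m))) = 1 + 2 = 3
depth(times(q, n)) = 1 + max(0, 0) = 1
depth(plus(times(q, n), q)) = 1 + max(1, 0) = 2
depth(plus(succ(times(m, plus(n, m))), plus(times(q, n), q))) = 1 + max(3, 2) = 4
depth(succ(plus(succ(times(m, plus(n, m))), plus(times(q, n), q)))) = 1 + depth(plus(succ(times(m, plus(n, m))), plus(times(q, n), q))) = 1 + 4 = 5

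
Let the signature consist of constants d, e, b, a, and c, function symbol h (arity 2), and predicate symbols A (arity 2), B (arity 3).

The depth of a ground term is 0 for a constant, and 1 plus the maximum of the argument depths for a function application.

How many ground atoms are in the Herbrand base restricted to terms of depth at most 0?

150

First count ground terms of depth ≤ 0.
If N_k denotes the number of depth-≤k ground terms, the 5 constants give N_0 = 5, and each function symbol of arity r contributes N_{k-1}^r new terms at level k: N_k = 5 + N_{k-1}^2.
N_0 = 5
Explicitly: d, e, b, a, c.
So |H| = 5.
A ground atom is a predicate applied to a tuple of terms from H, so the count is the sum over predicates of |H|^arity:
  A: 5^2 = 25;  B: 5^3 = 125
Total ground atoms: 25 + 125 = 150.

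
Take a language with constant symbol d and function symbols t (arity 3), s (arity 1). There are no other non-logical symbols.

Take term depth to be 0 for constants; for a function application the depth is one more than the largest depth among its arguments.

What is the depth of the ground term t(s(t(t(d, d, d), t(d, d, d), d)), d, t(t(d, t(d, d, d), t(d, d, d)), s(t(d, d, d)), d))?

depth(t(d, d, d)) = 1 + max(0, 0, 0) = 1
depth(t(t(d, d, d), t(d, d, d), d)) = 1 + max(1, 1, 0) = 2
depth(s(t(t(d, d, d), t(d, d, d), d))) = 1 + depth(t(t(d, d, d), t(d, d, d), d)) = 1 + 2 = 3
depth(t(d, t(d, d, d), t(d, d, d))) = 1 + max(0, 1, 1) = 2
depth(s(t(d, d, d))) = 1 + depth(t(d, d, d)) = 1 + 1 = 2
depth(t(t(d, t(d, d, d), t(d, d, d)), s(t(d, d, d)), d)) = 1 + max(2, 2, 0) = 3
depth(t(s(t(t(d, d, d), t(d, d, d), d)), d, t(t(d, t(d, d, d), t(d, d, d)), s(t(d, d, d)), d))) = 1 + max(3, 0, 3) = 4

4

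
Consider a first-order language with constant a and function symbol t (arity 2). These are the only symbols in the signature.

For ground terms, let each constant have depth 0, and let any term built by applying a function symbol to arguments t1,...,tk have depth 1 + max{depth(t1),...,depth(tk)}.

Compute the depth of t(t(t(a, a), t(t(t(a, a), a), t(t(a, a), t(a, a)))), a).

depth(t(a, a)) = 1 + max(0, 0) = 1
depth(t(t(a, a), a)) = 1 + max(1, 0) = 2
depth(t(t(a, a), t(a, a))) = 1 + max(1, 1) = 2
depth(t(t(t(a, a), a), t(t(a, a), t(a, a)))) = 1 + max(2, 2) = 3
depth(t(t(a, a), t(t(t(a, a), a), t(t(a, a), t(a, a))))) = 1 + max(1, 3) = 4
depth(t(t(t(a, a), t(t(t(a, a), a), t(t(a, a), t(a, a)))), a)) = 1 + max(4, 0) = 5

5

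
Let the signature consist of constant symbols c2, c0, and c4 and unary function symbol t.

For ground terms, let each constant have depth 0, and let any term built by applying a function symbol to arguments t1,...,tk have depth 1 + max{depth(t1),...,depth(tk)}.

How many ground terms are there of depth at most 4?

If N_k denotes the number of depth-≤k ground terms, the 3 constants give N_0 = 3, and each function symbol of arity r contributes N_{k-1}^r new terms at level k: N_k = 3 + N_{k-1}.
N_0 = 3
N_1 = 3 + 3 = 6
N_2 = 3 + 6 = 9
N_3 = 3 + 9 = 12
N_4 = 3 + 12 = 15

15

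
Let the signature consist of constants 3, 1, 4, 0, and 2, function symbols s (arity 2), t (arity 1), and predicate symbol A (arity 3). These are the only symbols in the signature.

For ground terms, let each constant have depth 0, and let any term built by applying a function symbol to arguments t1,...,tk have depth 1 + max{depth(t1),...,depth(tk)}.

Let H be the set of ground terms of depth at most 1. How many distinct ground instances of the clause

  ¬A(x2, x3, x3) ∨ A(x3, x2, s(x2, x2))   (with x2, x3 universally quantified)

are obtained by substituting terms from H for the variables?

Ground terms of depth ≤ 1:
  If N_k denotes the number of depth-≤k ground terms, the 5 constants give N_0 = 5, and each function symbol of arity r contributes N_{k-1}^r new terms at level k: N_k = 5 + N_{k-1}^2 + N_{k-1}.
  N_0 = 5
  N_1 = 5 + 5^2 + 5 = 35
So there are 35 ground terms available for substitution.
There are 2 variables to instantiate (x2, x3), each occurring in at least one literal, so different choices give different ground instances.
Number of ground instances = 35^2 = 1225.

1225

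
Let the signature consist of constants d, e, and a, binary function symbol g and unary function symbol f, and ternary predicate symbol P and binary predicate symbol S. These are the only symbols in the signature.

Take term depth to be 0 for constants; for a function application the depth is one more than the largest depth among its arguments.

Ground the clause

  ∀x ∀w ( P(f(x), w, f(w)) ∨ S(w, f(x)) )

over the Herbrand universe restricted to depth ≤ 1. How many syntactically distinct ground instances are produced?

225

Ground terms of depth ≤ 1:
  Let N_k = |{terms of depth ≤ k}|. Then N_0 = 3 and N_k = 3 + N_{k-1}^2 + N_{k-1} for k ≥ 1 (one summand per function symbol, arity giving the exponent).
  N_0 = 3
  N_1 = 3 + 3^2 + 3 = 15
So there are 15 ground terms available for substitution.
Each of x, w ranges independently over the available ground terms, and distinct assignments produce distinct instances.
Number of ground instances = 15^2 = 225.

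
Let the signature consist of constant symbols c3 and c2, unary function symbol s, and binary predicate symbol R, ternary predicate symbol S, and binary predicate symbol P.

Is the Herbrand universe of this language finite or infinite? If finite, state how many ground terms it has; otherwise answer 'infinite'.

infinite

The signature has at least one function symbol (s, arity 1) and at least one constant (c3).
Iterating s gives infinitely many distinct ground terms: c3, s(c3), s(s(c3)), ...
So the Herbrand universe is infinite.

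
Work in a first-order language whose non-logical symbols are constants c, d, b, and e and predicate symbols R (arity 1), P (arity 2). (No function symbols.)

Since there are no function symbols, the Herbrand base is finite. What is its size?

20

With no function symbols, the Herbrand universe is just the 4 constants.
Ground atoms per predicate: R: 4, P: 4^2 = 16.
Herbrand base size = 4 + 16 = 20.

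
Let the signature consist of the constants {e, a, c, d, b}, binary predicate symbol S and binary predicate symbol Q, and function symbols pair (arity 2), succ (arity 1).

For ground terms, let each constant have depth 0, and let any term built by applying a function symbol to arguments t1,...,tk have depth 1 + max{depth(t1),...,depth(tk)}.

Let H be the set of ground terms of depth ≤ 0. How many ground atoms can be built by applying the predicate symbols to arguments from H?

50

First count ground terms of depth ≤ 0.
Let N_k = |{terms of depth ≤ k}|. Then N_0 = 5 and N_k = 5 + N_{k-1}^2 + N_{k-1} for k ≥ 1 (one summand per function symbol, arity giving the exponent).
N_0 = 5
Explicitly: e, a, c, d, b.
So |H| = 5.
Each predicate of arity r yields |H|^r ground atoms (one per choice of an r-tuple from H):
  S: 5^2 = 25;  Q: 5^2 = 25
Total ground atoms: 25 + 25 = 50.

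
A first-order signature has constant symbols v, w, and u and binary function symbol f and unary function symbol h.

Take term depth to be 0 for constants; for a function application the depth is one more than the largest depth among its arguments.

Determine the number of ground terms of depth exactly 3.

59052

If N_k denotes the number of depth-≤k ground terms, the 3 constants give N_0 = 3, and each function symbol of arity r contributes N_{k-1}^r new terms at level k: N_k = 3 + N_{k-1}^2 + N_{k-1}.
N_0 = 3
N_1 = 3 + 3^2 + 3 = 15
N_2 = 3 + 15^2 + 15 = 243
N_3 = 3 + 243^2 + 243 = 59295
Terms of depth exactly 3: N_3 − N_2 = 59295 − 243 = 59052.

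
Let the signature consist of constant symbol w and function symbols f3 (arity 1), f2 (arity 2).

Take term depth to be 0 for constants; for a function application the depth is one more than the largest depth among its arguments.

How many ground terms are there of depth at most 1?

Let N_k = |{terms of depth ≤ k}|. Then N_0 = 1 and N_k = 1 + N_{k-1} + N_{k-1}^2 for k ≥ 1 (one summand per function symbol, arity giving the exponent).
N_0 = 1
N_1 = 1 + 1 + 1^2 = 3
Explicitly: w, f3(w), f2(w, w).

3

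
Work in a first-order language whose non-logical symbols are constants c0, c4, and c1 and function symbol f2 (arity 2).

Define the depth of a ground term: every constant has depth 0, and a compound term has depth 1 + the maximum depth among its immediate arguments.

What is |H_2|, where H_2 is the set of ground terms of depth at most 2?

147

If N_k denotes the number of depth-≤k ground terms, the 3 constants give N_0 = 3, and each function symbol of arity r contributes N_{k-1}^r new terms at level k: N_k = 3 + N_{k-1}^2.
N_0 = 3
N_1 = 3 + 3^2 = 12
N_2 = 3 + 12^2 = 147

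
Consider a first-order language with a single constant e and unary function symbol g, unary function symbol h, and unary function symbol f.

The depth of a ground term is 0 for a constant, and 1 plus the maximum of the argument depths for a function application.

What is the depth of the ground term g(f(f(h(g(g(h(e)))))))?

7

depth(h(e)) = 1 + depth(e) = 1 + 0 = 1
depth(g(h(e))) = 1 + depth(h(e)) = 1 + 1 = 2
depth(g(g(h(e)))) = 1 + depth(g(h(e))) = 1 + 2 = 3
depth(h(g(g(h(e))))) = 1 + depth(g(g(h(e)))) = 1 + 3 = 4
depth(f(h(g(g(h(e)))))) = 1 + depth(h(g(g(h(e))))) = 1 + 4 = 5
depth(f(f(h(g(g(h(e))))))) = 1 + depth(f(h(g(g(h(e)))))) = 1 + 5 = 6
depth(g(f(f(h(g(g(h(e)))))))) = 1 + depth(f(f(h(g(g(h(e))))))) = 1 + 6 = 7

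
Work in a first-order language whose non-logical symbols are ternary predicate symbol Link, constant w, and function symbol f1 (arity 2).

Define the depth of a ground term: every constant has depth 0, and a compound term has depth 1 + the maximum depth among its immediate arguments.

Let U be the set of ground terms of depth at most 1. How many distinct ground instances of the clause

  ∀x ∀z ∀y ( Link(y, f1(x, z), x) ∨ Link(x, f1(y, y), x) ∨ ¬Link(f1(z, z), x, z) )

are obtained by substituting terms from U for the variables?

Ground terms of depth ≤ 1:
  Let N_k count ground terms of depth at most k. Each non-constant term of depth ≤ k is some function symbol applied to depth-≤(k−1) arguments, giving N_k = 1 + N_{k-1}^2.
  N_0 = 1
  N_1 = 1 + 1^2 = 2
  Explicitly: w, f1(w, w).
So there are 2 ground terms available for substitution.
The body mentions every one of the 3 quantified variables; since ground terms form a free algebra, no two substitutions collapse to the same formula.
Number of ground instances = 2^3 = 8.

8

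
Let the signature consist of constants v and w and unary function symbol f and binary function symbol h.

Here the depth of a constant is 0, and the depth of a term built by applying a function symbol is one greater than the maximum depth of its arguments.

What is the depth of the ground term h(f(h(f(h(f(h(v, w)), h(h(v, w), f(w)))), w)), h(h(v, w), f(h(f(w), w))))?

depth(h(v, w)) = 1 + max(0, 0) = 1
depth(f(h(v, w))) = 1 + depth(h(v, w)) = 1 + 1 = 2
depth(f(w)) = 1 + depth(w) = 1 + 0 = 1
depth(h(h(v, w), f(w))) = 1 + max(1, 1) = 2
depth(h(f(h(v, w)), h(h(v, w), f(w)))) = 1 + max(2, 2) = 3
depth(f(h(f(h(v, w)), h(h(v, w), f(w))))) = 1 + depth(h(f(h(v, w)), h(h(v, w), f(w)))) = 1 + 3 = 4
depth(h(f(h(f(h(v, w)), h(h(v, w), f(w)))), w)) = 1 + max(4, 0) = 5
depth(f(h(f(h(f(h(v, w)), h(h(v, w), f(w)))), w))) = 1 + depth(h(f(h(f(h(v, w)), h(h(v, w), f(w)))), w)) = 1 + 5 = 6
depth(h(f(w), w)) = 1 + max(1, 0) = 2
depth(f(h(f(w), w))) = 1 + depth(h(f(w), w)) = 1 + 2 = 3
depth(h(h(v, w), f(h(f(w), w)))) = 1 + max(1, 3) = 4
depth(h(f(h(f(h(f(h(v, w)), h(h(v, w), f(w)))), w)), h(h(v, w), f(h(f(w), w))))) = 1 + max(6, 4) = 7

7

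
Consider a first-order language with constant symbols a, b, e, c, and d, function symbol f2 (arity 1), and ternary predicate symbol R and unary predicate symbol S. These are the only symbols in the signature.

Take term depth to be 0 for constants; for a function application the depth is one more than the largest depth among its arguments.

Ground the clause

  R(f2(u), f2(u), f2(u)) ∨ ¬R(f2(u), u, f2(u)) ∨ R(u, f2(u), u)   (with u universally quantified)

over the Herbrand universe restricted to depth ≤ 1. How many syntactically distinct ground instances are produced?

Ground terms of depth ≤ 1:
  Let N_k count ground terms of depth at most k. Each non-constant term of depth ≤ k is some function symbol applied to depth-≤(k−1) arguments, giving N_k = 5 + N_{k-1}.
  N_0 = 5
  N_1 = 5 + 5 = 10
So there are 10 ground terms available for substitution.
There is 1 variable to instantiate (u),  occurring in at least one literal, so different choices give different ground instances.
Number of ground instances = 10.

10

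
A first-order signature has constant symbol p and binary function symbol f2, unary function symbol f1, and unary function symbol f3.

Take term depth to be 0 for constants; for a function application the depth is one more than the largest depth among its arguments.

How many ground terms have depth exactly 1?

3

Write N_k for the number of ground terms of depth ≤ k. A term of depth ≤ k is either a constant or a function symbol applied to arguments of depth ≤ k−1, so N_k = 1 + N_{k-1}^2 + N_{k-1} + N_{k-1}.
N_0 = 1
N_1 = 1 + 1^2 + 1 + 1 = 4
Terms of depth exactly 1: N_1 − N_0 = 4 − 1 = 3.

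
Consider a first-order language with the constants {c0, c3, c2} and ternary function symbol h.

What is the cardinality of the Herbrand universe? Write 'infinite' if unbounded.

The signature has at least one function symbol (h, arity 3) and at least one constant (c0).
Iterating h gives infinitely many distinct ground terms: c0, h(c0, c0, c0), h(h(c0, c0, c0), h(c0, c0, c0), h(c0, c0, c0)), ...
So the Herbrand universe is infinite.

infinite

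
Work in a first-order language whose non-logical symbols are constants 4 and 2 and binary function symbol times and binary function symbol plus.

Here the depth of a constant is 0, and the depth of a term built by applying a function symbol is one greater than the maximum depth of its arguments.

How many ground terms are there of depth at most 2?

Write N_k for the number of ground terms of depth ≤ k. A term of depth ≤ k is either a constant or a function symbol applied to arguments of depth ≤ k−1, so N_k = 2 + N_{k-1}^2 + N_{k-1}^2.
N_0 = 2
N_1 = 2 + 2^2 + 2^2 = 10
N_2 = 2 + 10^2 + 10^2 = 202

202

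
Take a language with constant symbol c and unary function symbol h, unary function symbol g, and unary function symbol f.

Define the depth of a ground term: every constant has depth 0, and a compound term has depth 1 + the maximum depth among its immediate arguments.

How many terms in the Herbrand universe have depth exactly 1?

Let N_k = |{terms of depth ≤ k}|. Then N_0 = 1 and N_k = 1 + N_{k-1} + N_{k-1} + N_{k-1} for k ≥ 1 (one summand per function symbol, arity giving the exponent).
N_0 = 1
N_1 = 1 + 1 + 1 + 1 = 4
Terms of depth exactly 1: N_1 − N_0 = 4 − 1 = 3.

3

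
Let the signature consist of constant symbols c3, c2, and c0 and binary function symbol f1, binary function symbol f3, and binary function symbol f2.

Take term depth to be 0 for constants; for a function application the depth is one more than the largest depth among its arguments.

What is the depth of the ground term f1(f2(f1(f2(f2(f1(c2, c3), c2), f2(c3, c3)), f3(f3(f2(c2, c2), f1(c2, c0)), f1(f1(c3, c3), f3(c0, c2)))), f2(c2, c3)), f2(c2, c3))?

6

depth(f1(c2, c3)) = 1 + max(0, 0) = 1
depth(f2(f1(c2, c3), c2)) = 1 + max(1, 0) = 2
depth(f2(c3, c3)) = 1 + max(0, 0) = 1
depth(f2(f2(f1(c2, c3), c2), f2(c3, c3))) = 1 + max(2, 1) = 3
depth(f2(c2, c2)) = 1 + max(0, 0) = 1
depth(f1(c2, c0)) = 1 + max(0, 0) = 1
depth(f3(f2(c2, c2), f1(c2, c0))) = 1 + max(1, 1) = 2
depth(f1(c3, c3)) = 1 + max(0, 0) = 1
depth(f3(c0, c2)) = 1 + max(0, 0) = 1
depth(f1(f1(c3, c3), f3(c0, c2))) = 1 + max(1, 1) = 2
depth(f3(f3(f2(c2, c2), f1(c2, c0)), f1(f1(c3, c3), f3(c0, c2)))) = 1 + max(2, 2) = 3
depth(f1(f2(f2(f1(c2, c3), c2), f2(c3, c3)), f3(f3(f2(c2, c2), f1(c2, c0)), f1(f1(c3, c3), f3(c0, c2))))) = 1 + max(3, 3) = 4
depth(f2(c2, c3)) = 1 + max(0, 0) = 1
depth(f2(f1(f2(f2(f1(c2, c3), c2), f2(c3, c3)), f3(f3(f2(c2, c2), f1(c2, c0)), f1(f1(c3, c3), f3(c0, c2)))), f2(c2, c3))) = 1 + max(4, 1) = 5
depth(f1(f2(f1(f2(f2(f1(c2, c3), c2), f2(c3, c3)), f3(f3(f2(c2, c2), f1(c2, c0)), f1(f1(c3, c3), f3(c0, c2)))), f2(c2, c3)), f2(c2, c3))) = 1 + max(5, 1) = 6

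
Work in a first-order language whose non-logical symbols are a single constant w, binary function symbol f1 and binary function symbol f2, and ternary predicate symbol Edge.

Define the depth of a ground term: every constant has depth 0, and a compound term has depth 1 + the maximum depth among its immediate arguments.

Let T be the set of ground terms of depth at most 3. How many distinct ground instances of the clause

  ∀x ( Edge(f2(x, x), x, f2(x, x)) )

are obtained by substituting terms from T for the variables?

Ground terms of depth ≤ 3:
  Let N_k count ground terms of depth at most k. Each non-constant term of depth ≤ k is some function symbol applied to depth-≤(k−1) arguments, giving N_k = 1 + N_{k-1}^2 + N_{k-1}^2.
  N_0 = 1
  N_1 = 1 + 1^2 + 1^2 = 3
  N_2 = 1 + 3^2 + 3^2 = 19
  N_3 = 1 + 19^2 + 19^2 = 723
So there are 723 ground terms available for substitution.
There is 1 variable to instantiate (x),  occurring in at least one literal, so different choices give different ground instances.
Number of ground instances = 723.

723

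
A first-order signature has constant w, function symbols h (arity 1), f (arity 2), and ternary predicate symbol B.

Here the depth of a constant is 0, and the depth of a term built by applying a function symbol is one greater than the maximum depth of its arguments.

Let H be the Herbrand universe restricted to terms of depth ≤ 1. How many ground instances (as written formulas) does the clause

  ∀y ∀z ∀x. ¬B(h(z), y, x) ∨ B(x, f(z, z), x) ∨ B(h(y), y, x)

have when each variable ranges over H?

27

Ground terms of depth ≤ 1:
  Count level by level. With function symbols h/1, f/2, the terms of depth ≤ k are the 1 constant together with each function applied to depth-≤(k−1) tuples, so N_k = 1 + N_{k-1} + N_{k-1}^2.
  N_0 = 1
  N_1 = 1 + 1 + 1^2 = 3
  Explicitly: w, h(w), f(w, w).
So there are 3 ground terms available for substitution.
The body mentions every one of the 3 quantified variables; since ground terms form a free algebra, no two substitutions collapse to the same formula.
Number of ground instances = 3^3 = 27.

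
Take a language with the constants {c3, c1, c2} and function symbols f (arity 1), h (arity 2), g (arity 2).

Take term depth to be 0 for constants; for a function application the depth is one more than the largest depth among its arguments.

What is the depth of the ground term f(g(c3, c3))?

2

depth(g(c3, c3)) = 1 + max(0, 0) = 1
depth(f(g(c3, c3))) = 1 + depth(g(c3, c3)) = 1 + 1 = 2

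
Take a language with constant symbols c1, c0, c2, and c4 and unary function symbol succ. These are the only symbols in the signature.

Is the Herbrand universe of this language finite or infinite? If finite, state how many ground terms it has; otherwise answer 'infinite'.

infinite

The signature has at least one function symbol (succ, arity 1) and at least one constant (c1).
Iterating succ gives infinitely many distinct ground terms: c1, succ(c1), succ(succ(c1)), ...
So the Herbrand universe is infinite.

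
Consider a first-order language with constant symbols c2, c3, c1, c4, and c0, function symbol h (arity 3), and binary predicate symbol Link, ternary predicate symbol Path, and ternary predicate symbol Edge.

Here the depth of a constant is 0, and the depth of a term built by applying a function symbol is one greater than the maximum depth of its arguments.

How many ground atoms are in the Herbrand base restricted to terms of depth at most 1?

4410900

First count ground terms of depth ≤ 1.
If N_k denotes the number of depth-≤k ground terms, the 5 constants give N_0 = 5, and each function symbol of arity r contributes N_{k-1}^r new terms at level k: N_k = 5 + N_{k-1}^3.
N_0 = 5
N_1 = 5 + 5^3 = 130
So |H| = 130.
A ground atom is a predicate applied to a tuple of terms from H, so the count is the sum over predicates of |H|^arity:
  Link: 130^2 = 16900;  Path: 130^3 = 2197000;  Edge: 130^3 = 2197000
Total ground atoms: 16900 + 2197000 + 2197000 = 4410900.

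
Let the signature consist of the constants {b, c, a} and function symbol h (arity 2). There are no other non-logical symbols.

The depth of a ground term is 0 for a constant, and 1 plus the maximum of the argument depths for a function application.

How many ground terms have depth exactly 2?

135

Let N_k count ground terms of depth at most k. Each non-constant term of depth ≤ k is some function symbol applied to depth-≤(k−1) arguments, giving N_k = 3 + N_{k-1}^2.
N_0 = 3
N_1 = 3 + 3^2 = 12
N_2 = 3 + 12^2 = 147
Terms of depth exactly 2: N_2 − N_1 = 147 − 12 = 135.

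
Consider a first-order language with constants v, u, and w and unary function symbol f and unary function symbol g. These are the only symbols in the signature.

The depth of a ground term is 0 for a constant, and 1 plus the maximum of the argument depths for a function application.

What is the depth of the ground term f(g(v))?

depth(g(v)) = 1 + depth(v) = 1 + 0 = 1
depth(f(g(v))) = 1 + depth(g(v)) = 1 + 1 = 2

2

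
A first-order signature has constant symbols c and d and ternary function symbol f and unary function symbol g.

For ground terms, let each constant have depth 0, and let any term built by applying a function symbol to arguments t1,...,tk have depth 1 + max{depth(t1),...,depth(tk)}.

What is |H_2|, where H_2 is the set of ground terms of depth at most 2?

Write N_k for the number of ground terms of depth ≤ k. A term of depth ≤ k is either a constant or a function symbol applied to arguments of depth ≤ k−1, so N_k = 2 + N_{k-1}^3 + N_{k-1}.
N_0 = 2
N_1 = 2 + 2^3 + 2 = 12
N_2 = 2 + 12^3 + 12 = 1742

1742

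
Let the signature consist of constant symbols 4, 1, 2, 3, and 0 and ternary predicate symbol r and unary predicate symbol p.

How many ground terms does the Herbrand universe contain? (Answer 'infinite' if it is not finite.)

There are no function symbols, so every ground term is one of the 5 constants.
The Herbrand universe is {4, 1, 2, 3, 0}, which is finite with 5 elements.

5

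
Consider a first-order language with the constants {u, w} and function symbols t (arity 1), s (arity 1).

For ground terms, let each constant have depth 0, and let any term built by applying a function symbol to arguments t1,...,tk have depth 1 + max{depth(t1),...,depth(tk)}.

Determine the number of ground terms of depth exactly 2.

8

If N_k denotes the number of depth-≤k ground terms, the 2 constants give N_0 = 2, and each function symbol of arity r contributes N_{k-1}^r new terms at level k: N_k = 2 + N_{k-1} + N_{k-1}.
N_0 = 2
N_1 = 2 + 2 + 2 = 6
N_2 = 2 + 6 + 6 = 14
Terms of depth exactly 2: N_2 − N_1 = 14 − 6 = 8.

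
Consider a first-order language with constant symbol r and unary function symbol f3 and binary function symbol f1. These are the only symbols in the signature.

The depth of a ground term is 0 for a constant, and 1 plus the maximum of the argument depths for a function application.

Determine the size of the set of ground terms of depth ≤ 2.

13

If N_k denotes the number of depth-≤k ground terms, the 1 constant gives N_0 = 1, and each function symbol of arity r contributes N_{k-1}^r new terms at level k: N_k = 1 + N_{k-1} + N_{k-1}^2.
N_0 = 1
N_1 = 1 + 1 + 1^2 = 3
N_2 = 1 + 3 + 3^2 = 13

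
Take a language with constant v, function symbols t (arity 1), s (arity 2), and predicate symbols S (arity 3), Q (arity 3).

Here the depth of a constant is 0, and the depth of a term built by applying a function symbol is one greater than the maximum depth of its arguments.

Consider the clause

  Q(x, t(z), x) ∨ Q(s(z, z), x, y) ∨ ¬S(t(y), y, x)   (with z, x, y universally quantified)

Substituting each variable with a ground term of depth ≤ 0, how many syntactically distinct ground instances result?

Ground terms of depth ≤ 0:
  Write N_k for the number of ground terms of depth ≤ k. A term of depth ≤ k is either a constant or a function symbol applied to arguments of depth ≤ k−1, so N_k = 1 + N_{k-1} + N_{k-1}^2.
  N_0 = 1
  Explicitly: v.
So there is exactly 1 ground term available for substitution.
The body mentions every one of the 3 quantified variables; since ground terms form a free algebra, no two substitutions collapse to the same formula.
Number of ground instances = 1^3 = 1.

1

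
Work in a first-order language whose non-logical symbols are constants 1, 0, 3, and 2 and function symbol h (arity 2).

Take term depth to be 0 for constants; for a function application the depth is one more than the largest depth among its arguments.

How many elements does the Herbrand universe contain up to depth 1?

20

Let N_k count ground terms of depth at most k. Each non-constant term of depth ≤ k is some function symbol applied to depth-≤(k−1) arguments, giving N_k = 4 + N_{k-1}^2.
N_0 = 4
N_1 = 4 + 4^2 = 20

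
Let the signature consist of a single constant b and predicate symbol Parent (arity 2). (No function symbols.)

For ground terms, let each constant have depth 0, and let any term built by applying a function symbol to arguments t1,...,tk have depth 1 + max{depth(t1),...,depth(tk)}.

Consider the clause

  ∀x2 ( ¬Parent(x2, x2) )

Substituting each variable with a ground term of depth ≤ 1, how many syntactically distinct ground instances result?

Ground terms of depth ≤ 1:
  With no function symbols every ground term is a constant, so there is exactly 1 ground term at every depth bound.
  N_0 = 1
  N_1 = 1
So there is exactly 1 ground term available for substitution.
There is 1 variable to instantiate (x2),  occurring in at least one literal, so different choices give different ground instances.
Number of ground instances = 1.

1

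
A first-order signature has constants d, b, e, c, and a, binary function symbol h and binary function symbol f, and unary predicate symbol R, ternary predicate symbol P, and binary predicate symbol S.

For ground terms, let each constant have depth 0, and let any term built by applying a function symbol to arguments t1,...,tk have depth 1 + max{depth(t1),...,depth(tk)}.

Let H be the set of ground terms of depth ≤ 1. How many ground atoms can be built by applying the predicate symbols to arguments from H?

169455

First count ground terms of depth ≤ 1.
Write N_k for the number of ground terms of depth ≤ k. A term of depth ≤ k is either a constant or a function symbol applied to arguments of depth ≤ k−1, so N_k = 5 + N_{k-1}^2 + N_{k-1}^2.
N_0 = 5
N_1 = 5 + 5^2 + 5^2 = 55
So |H| = 55.
A ground atom is a predicate applied to a tuple of terms from H, so the count is the sum over predicates of |H|^arity:
  R: 55;  P: 55^3 = 166375;  S: 55^2 = 3025
Total ground atoms: 55 + 166375 + 3025 = 169455.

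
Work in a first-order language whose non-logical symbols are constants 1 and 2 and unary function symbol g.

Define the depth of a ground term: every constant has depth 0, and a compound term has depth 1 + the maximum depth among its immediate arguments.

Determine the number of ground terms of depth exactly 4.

2

Write N_k for the number of ground terms of depth ≤ k. A term of depth ≤ k is either a constant or a function symbol applied to arguments of depth ≤ k−1, so N_k = 2 + N_{k-1}.
N_0 = 2
N_1 = 2 + 2 = 4
N_2 = 2 + 4 = 6
N_3 = 2 + 6 = 8
N_4 = 2 + 8 = 10
Terms of depth exactly 4: N_4 − N_3 = 10 − 8 = 2.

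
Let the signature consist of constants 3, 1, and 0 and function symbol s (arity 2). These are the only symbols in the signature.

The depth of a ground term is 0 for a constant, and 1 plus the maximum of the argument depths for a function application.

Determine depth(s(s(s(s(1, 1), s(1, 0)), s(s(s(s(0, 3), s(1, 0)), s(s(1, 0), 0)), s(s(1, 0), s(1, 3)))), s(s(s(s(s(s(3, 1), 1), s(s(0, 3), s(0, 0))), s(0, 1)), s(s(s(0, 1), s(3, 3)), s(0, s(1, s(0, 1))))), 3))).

7

depth(s(1, 1)) = 1 + max(0, 0) = 1
depth(s(1, 0)) = 1 + max(0, 0) = 1
depth(s(s(1, 1), s(1, 0))) = 1 + max(1, 1) = 2
depth(s(0, 3)) = 1 + max(0, 0) = 1
depth(s(s(0, 3), s(1, 0))) = 1 + max(1, 1) = 2
depth(s(s(1, 0), 0)) = 1 + max(1, 0) = 2
depth(s(s(s(0, 3), s(1, 0)), s(s(1, 0), 0))) = 1 + max(2, 2) = 3
depth(s(1, 3)) = 1 + max(0, 0) = 1
depth(s(s(1, 0), s(1, 3))) = 1 + max(1, 1) = 2
depth(s(s(s(s(0, 3), s(1, 0)), s(s(1, 0), 0)), s(s(1, 0), s(1, 3)))) = 1 + max(3, 2) = 4
depth(s(s(s(1, 1), s(1, 0)), s(s(s(s(0, 3), s(1, 0)), s(s(1, 0), 0)), s(s(1, 0), s(1, 3))))) = 1 + max(2, 4) = 5
depth(s(3, 1)) = 1 + max(0, 0) = 1
depth(s(s(3, 1), 1)) = 1 + max(1, 0) = 2
depth(s(0, 0)) = 1 + max(0, 0) = 1
depth(s(s(0, 3), s(0, 0))) = 1 + max(1, 1) = 2
depth(s(s(s(3, 1), 1), s(s(0, 3), s(0, 0)))) = 1 + max(2, 2) = 3
depth(s(0, 1)) = 1 + max(0, 0) = 1
depth(s(s(s(s(3, 1), 1), s(s(0, 3), s(0, 0))), s(0, 1))) = 1 + max(3, 1) = 4
depth(s(3, 3)) = 1 + max(0, 0) = 1
depth(s(s(0, 1), s(3, 3))) = 1 + max(1, 1) = 2
depth(s(1, s(0, 1))) = 1 + max(0, 1) = 2
depth(s(0, s(1, s(0, 1)))) = 1 + max(0, 2) = 3
depth(s(s(s(0, 1), s(3, 3)), s(0, s(1, s(0, 1))))) = 1 + max(2, 3) = 4
depth(s(s(s(s(s(3, 1), 1), s(s(0, 3), s(0, 0))), s(0, 1)), s(s(s(0, 1), s(3, 3)), s(0, s(1, s(0, 1)))))) = 1 + max(4, 4) = 5
depth(s(s(s(s(s(s(3, 1), 1), s(s(0, 3), s(0, 0))), s(0, 1)), s(s(s(0, 1), s(3, 3)), s(0, s(1, s(0, 1))))), 3)) = 1 + max(5, 0) = 6
depth(s(s(s(s(1, 1), s(1, 0)), s(s(s(s(0, 3), s(1, 0)), s(s(1, 0), 0)), s(s(1, 0), s(1, 3)))), s(s(s(s(s(s(3, 1), 1), s(s(0, 3), s(0, 0))), s(0, 1)), s(s(s(0, 1), s(3, 3)), s(0, s(1, s(0, 1))))), 3))) = 1 + max(5, 6) = 7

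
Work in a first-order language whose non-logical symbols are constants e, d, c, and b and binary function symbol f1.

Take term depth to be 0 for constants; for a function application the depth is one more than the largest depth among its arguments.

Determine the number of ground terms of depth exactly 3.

Write N_k for the number of ground terms of depth ≤ k. A term of depth ≤ k is either a constant or a function symbol applied to arguments of depth ≤ k−1, so N_k = 4 + N_{k-1}^2.
N_0 = 4
N_1 = 4 + 4^2 = 20
N_2 = 4 + 20^2 = 404
N_3 = 4 + 404^2 = 163220
Terms of depth exactly 3: N_3 − N_2 = 163220 − 404 = 162816.

162816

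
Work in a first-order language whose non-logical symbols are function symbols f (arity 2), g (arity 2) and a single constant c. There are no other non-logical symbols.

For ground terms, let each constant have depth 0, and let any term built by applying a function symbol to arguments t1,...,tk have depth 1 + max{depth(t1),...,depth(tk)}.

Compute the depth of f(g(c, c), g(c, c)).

depth(g(c, c)) = 1 + max(0, 0) = 1
depth(f(g(c, c), g(c, c))) = 1 + max(1, 1) = 2

2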